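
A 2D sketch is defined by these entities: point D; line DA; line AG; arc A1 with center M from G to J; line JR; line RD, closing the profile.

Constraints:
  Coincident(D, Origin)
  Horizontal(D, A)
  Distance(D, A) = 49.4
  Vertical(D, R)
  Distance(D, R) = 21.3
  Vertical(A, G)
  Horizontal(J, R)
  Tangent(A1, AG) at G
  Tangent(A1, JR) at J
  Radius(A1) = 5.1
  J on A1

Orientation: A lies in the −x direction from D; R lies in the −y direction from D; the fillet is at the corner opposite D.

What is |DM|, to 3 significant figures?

47.2

DR is vertical with |DR| = 21.3 and R on the −y side, so R = (0.00, -21.3). The virtual corner opposite D is at (-49.4, -21.3). A1 meets AG tangentially, so MG is at right angles to AG and tangency of A1 to JR means the radius MJ is perpendicular to JR, with radius 5.1, so the center M sits 5.1 in from both sides at M = (-44.3, -16.2). Then |DM| = |M − D| = 47.2.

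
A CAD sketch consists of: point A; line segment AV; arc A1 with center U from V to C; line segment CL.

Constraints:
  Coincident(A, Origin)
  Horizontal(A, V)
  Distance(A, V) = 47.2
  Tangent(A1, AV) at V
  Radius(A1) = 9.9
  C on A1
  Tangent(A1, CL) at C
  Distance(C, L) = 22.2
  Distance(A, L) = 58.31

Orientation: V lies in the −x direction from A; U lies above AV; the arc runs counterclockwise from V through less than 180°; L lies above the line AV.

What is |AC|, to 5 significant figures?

40.628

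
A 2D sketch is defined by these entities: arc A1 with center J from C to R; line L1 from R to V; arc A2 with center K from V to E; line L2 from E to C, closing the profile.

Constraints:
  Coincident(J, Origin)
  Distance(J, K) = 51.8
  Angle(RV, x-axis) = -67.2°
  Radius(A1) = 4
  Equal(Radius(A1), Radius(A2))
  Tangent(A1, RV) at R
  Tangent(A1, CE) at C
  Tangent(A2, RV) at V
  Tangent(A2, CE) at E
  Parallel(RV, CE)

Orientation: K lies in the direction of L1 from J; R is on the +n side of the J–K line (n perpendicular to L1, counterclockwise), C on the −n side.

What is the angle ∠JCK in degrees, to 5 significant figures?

85.584°

The slot axis is L1's direction at -67.2°, so u = (cos -67.2°, sin -67.2°) = (0.38752, -0.92186) and n = (−sin -67.2°, cos -67.2°) = (0.92186, 0.38752). J is at the origin and K lies 51.8 along u from J, so K = 51.8·u = (20.073, -47.753). Tangency of A1 to both parallel lines with radius 4.0 puts R and C at J ± 4.0·n: R = (3.6875, 1.5501), C = (-3.6875, -1.5501). Then cos ∠JCK = CJ·CK / (|CJ||CK|), giving 85.584°.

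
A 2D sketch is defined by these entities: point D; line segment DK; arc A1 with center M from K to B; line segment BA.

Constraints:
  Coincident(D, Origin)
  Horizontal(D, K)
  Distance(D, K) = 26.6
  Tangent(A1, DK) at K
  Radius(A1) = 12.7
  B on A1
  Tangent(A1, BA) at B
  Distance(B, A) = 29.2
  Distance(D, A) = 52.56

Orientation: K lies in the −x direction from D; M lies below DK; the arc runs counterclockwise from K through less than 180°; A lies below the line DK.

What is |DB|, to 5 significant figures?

42.150

D is at the origin; D and K share the same y with |DK| = 26.6 and K on the −x side, so K = (-26.600, 0.0000). Tangency of A1 to DK means the radius MK is perpendicular to DK, so M = K + (0, -12.7) = (-26.600, -12.700). Since MB ⟂ BA (tangency), |MA| = √(12.7² + 29.2²) = 31.842 regardless of where B sits on A1. So A lies on both circle(D, 52.56) and circle(M, 31.842); the below-DK intersection is A = (-27.948, -44.514). B is the foot of the tangent from A: B = (-38.450, -17.268).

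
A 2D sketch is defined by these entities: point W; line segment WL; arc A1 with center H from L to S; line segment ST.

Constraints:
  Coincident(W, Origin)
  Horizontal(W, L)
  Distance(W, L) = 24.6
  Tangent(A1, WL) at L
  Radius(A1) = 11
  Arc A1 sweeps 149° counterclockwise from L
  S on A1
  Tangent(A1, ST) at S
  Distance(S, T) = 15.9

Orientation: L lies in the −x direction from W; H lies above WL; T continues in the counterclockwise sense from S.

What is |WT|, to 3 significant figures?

43.4

W is at the origin; W and L share the same y with |WL| = 24.6 and L on the −x side, so L = (-24.6, 0.00). Tangency of A1 to WL means the radius HL is perpendicular to WL, so H = L + (0, 11) = (-24.6, 11.0). On A1, L sits at bearing -90° from H; a 149° counterclockwise sweep puts S at bearing 59°, so S = H + 11.0·(cos 59°, sin 59°) = (-18.9, 20.4). Since A1 is tangent to ST there, HS ⟂ ST, so ST runs along (−sin 59°, cos 59°); with |ST| = 15.9, T = (-32.6, 28.6). Then |WT| = |T − W| = 43.4.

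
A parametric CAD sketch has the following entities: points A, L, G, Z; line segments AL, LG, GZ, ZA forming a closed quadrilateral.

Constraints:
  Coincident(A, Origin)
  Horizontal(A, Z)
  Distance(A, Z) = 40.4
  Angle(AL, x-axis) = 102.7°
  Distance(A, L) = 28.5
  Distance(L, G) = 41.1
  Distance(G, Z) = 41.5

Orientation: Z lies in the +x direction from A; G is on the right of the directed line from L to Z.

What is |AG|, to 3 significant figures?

12.7

Checks: |LG| = 41.10 ✓; |GZ| = 41.50 ✓.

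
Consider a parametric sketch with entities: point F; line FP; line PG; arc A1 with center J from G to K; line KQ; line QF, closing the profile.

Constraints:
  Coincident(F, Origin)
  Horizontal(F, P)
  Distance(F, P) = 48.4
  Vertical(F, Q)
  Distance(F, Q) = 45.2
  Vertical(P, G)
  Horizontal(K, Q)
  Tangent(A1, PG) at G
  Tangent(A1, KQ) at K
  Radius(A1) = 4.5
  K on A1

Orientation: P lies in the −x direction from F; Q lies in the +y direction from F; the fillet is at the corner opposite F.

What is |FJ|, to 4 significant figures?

59.86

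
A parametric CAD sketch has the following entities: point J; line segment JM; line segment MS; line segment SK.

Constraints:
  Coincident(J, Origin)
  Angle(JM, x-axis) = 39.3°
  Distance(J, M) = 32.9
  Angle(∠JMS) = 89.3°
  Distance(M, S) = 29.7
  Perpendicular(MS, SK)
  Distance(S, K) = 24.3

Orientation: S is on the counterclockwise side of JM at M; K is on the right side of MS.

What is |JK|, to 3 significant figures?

64.3

J is at the origin; JM runs at 39.3° with length 32.9, so M = 32.9·(cos 39.3°, sin 39.3°) = (25.5, 20.8). ∠JMS = 89.3°, so MS runs at 39.3° + (180° − 89.3°) = 130° from the x-axis; with |MS| = 29.7, S = M + 29.7·(cos 130°, sin 130°) = (6.37, 43.6). The perpendicularity gives SK at right angles to MS; with |SK| = 24.3 on the right of MS, K = S + 24.3·(0.766, 0.643) = (25.0, 59.2). Then |JK| = |K − J| = 64.3.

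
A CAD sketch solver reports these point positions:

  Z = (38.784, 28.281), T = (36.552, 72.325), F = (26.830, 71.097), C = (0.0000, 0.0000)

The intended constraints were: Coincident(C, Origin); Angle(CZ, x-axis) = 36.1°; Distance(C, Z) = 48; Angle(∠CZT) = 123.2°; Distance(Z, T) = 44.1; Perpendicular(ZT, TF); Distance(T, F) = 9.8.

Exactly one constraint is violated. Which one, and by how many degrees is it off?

Perpendicular(ZT, TF) — off by 4.30°.

C = (0.00, 0.00) ✓; CZ at 36.10° ✓; |CZ| = 48.00 ✓; ∠CZT = 123.2° ✓; |ZT| = 44.10 ✓; ∠(ZT, TF) = 94.30° ✗; |TF| = 9.799 ✓.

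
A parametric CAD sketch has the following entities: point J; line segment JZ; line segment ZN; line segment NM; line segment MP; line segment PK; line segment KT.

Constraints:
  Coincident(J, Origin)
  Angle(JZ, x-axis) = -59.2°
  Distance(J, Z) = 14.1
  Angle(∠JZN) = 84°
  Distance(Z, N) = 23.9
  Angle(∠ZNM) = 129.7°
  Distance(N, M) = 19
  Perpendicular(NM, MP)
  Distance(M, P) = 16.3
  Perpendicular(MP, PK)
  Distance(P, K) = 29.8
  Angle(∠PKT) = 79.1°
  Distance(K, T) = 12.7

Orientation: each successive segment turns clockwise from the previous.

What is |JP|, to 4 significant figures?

24.62

J is at the origin; JZ runs at -59.2° with length 14.1, so Z = (7.220, -12.11). ∠JZN = 84.0° gives ZN at -155.2° from the x-axis; with |ZN| = 23.9, N = (-14.48, -22.14). ∠ZNM = 129.7° gives NM at 154.5° from the x-axis; with |NM| = 19.0, M = (-31.63, -13.96). NM ⟂ MP, so MP runs at 64.50°; with |MP| = 16.3, P = (-24.61, 0.7556). Then |JP| = |P − J| = 24.62.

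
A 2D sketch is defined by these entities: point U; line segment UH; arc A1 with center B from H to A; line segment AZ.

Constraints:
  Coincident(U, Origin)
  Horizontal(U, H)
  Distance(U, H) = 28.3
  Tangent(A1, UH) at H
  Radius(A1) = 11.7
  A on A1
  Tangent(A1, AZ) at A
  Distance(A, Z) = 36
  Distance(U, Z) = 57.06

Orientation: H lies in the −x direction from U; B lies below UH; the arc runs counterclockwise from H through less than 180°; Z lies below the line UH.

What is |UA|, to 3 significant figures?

42.3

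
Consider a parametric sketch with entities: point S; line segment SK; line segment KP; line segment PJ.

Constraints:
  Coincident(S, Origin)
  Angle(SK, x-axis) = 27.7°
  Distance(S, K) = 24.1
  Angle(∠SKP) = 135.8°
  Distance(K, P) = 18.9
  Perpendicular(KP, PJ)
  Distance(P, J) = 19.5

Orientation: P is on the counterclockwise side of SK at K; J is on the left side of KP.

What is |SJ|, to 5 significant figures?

36.278

S is at the origin; SK runs at 27.7° with length 24.1, so K = 24.1·(cos 27.7°, sin 27.7°) = (21.338, 11.203). ∠SKP = 135.8°, so KP runs at 27.7° + (180° − 135.8°) = 71.900° from the x-axis; with |KP| = 18.9, P = K + 18.9·(cos 71.900°, sin 71.900°) = (27.210, 29.167). The perpendicularity gives PJ at right angles to KP; with |PJ| = 19.5 on the left of KP, J = P + 19.5·(-0.95052, 0.31068) = (8.6747, 35.226). Then |SJ| = |J − S| = 36.278.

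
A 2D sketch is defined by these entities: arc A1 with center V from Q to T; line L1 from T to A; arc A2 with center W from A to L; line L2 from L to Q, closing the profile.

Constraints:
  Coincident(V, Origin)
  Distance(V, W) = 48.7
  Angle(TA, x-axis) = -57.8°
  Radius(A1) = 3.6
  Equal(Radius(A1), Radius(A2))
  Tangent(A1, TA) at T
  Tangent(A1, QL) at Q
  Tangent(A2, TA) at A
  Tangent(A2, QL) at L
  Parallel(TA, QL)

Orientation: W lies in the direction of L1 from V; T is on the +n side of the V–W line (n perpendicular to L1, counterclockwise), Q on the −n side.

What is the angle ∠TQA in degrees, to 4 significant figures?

81.59°

The slot axis is L1's direction at -57.8°, so u = (cos -57.8°, sin -57.8°) = (0.5329, -0.8462) and n = (−sin -57.8°, cos -57.8°) = (0.8462, 0.5329). V is at the origin and W lies 48.7 along u from V, so W = 48.7·u = (25.95, -41.21). Tangency of A1 to both parallel lines with radius 3.6 puts T and Q at V ± 3.6·n: T = (3.046, 1.918), Q = (-3.046, -1.918). Equal radii place A and L the same way about W: A = W + 3.6·n = (29.00, -39.29), L = W − 3.6·n = (22.90, -43.13). Then cos ∠TQA = QT·QA / (|QT||QA|), giving 81.59°.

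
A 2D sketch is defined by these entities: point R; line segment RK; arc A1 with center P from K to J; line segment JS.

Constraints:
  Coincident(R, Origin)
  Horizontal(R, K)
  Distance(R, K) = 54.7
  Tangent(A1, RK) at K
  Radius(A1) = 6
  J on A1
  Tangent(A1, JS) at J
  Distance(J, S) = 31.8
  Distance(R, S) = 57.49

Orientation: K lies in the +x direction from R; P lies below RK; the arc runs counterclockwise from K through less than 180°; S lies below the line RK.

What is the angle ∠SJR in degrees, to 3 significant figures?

88.0°

Checks: |PJ| = 6.000 ✓; ∠(PJ, JS) = 90.00° ✓; |JS| = 31.80 ✓; |RS| = 57.49 ✓.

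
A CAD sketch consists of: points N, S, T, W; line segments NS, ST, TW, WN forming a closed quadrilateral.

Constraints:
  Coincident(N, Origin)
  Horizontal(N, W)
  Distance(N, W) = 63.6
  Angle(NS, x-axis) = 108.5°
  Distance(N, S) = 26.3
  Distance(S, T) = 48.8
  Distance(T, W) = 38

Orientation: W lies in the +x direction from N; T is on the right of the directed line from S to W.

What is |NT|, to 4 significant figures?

28.18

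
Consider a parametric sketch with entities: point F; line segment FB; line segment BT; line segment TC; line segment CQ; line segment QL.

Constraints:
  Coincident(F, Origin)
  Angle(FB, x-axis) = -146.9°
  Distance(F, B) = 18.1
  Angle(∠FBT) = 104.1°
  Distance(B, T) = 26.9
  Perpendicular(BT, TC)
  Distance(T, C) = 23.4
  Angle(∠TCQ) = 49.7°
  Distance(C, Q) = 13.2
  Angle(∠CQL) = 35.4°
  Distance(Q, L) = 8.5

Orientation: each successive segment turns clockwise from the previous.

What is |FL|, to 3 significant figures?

29.8

∠TCQ = 49.7° gives CQ at -83.1° from the x-axis; with |CQ| = 13.2, Q = (-17.4, 12.5). ∠CQL = 35.4° gives QL at 132° from the x-axis; with |QL| = 8.5, L = (-23.1, 18.7). Then |FL| = |L − F| = 29.8.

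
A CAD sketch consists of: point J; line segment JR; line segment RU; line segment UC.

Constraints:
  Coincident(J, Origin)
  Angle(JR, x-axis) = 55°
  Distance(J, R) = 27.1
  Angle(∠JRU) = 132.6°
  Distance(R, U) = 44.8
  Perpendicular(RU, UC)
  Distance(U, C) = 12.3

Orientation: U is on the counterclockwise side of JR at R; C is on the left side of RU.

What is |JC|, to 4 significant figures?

63.60

∠JRU = 132.6°, so RU runs at 55.0° + (180° − 132.6°) = 102.4° from the x-axis; with |RU| = 44.8, U = R + 44.8·(cos 102.4°, sin 102.4°) = (5.924, 65.95). The perpendicularity gives UC at right angles to RU; with |UC| = 12.3 on the left of RU, C = U + 12.3·(-0.9767, -0.2147) = (-6.089, 63.31). Then |JC| = |C − J| = 63.60.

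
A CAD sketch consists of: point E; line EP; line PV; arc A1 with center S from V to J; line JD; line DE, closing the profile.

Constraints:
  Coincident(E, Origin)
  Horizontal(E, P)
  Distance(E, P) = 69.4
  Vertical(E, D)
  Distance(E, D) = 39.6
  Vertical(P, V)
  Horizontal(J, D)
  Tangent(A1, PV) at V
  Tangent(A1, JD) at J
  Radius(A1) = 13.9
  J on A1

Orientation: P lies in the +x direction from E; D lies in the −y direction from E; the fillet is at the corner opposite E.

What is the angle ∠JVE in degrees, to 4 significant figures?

65.32°

The virtual corner opposite E is at (69.40, -39.60). Since A1 is tangent to PV there, SV ⟂ PV and tangency of A1 to JD means the radius SJ is perpendicular to JD, with radius 13.9, so the center S sits 13.9 in from both sides at S = (55.50, -25.70). That places the tangent points at V = (69.40, -25.70) on PV and J = (55.50, -39.60) on JD. Then cos ∠JVE = VJ·VE / (|VJ||VE|), giving 65.32°.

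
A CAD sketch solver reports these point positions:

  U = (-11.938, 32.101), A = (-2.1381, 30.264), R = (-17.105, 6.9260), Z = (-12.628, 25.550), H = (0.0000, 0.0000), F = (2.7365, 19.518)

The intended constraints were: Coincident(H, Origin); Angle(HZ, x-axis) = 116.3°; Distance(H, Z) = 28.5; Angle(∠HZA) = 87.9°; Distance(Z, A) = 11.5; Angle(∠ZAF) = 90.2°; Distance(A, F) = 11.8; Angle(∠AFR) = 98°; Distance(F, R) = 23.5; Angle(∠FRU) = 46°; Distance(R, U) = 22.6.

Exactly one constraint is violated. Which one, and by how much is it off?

Distance(R, U) = 22.6 — off by 3.10.

H = (0.00, 0.00) ✓; HZ at 116.3° ✓; |HZ| = 28.50 ✓; ∠HZA = 87.90° ✓; |ZA| = 11.50 ✓; ∠ZAF = 90.20° ✓; |AF| = 11.80 ✓; ∠AFR = 98.00° ✓; |FR| = 23.50 ✓; ∠FRU = 46.00° ✓; |RU| = 25.70 ✗.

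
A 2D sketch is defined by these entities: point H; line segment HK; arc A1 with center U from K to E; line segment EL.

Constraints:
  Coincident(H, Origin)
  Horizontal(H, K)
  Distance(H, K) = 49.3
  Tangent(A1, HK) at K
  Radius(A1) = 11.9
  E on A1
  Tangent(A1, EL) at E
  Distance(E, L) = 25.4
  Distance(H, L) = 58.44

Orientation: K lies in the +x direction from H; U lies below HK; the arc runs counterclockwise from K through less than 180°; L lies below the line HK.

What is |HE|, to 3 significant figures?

40.4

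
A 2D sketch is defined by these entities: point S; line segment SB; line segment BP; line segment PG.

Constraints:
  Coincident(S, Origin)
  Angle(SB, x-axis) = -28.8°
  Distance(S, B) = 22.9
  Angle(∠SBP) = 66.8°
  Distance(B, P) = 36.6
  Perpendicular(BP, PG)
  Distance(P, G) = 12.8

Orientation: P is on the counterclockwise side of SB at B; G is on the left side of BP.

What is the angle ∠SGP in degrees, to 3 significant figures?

107°

S is at the origin; SB runs at -28.8° with length 22.9, so B = 22.9·(cos -28.8°, sin -28.8°) = (20.1, -11.0). ∠SBP = 66.8°, so BP runs at -28.8° + (180° − 66.8°) = 84.4° from the x-axis; with |BP| = 36.6, P = B + 36.6·(cos 84.4°, sin 84.4°) = (23.6, 25.4). BP is perpendicular to PG; with |PG| = 12.8 on the left of BP, G = P + 12.8·(-0.995, 0.0976) = (10.9, 26.6). Then cos ∠SGP = GS·GP / (|GS||GP|), giving 107°.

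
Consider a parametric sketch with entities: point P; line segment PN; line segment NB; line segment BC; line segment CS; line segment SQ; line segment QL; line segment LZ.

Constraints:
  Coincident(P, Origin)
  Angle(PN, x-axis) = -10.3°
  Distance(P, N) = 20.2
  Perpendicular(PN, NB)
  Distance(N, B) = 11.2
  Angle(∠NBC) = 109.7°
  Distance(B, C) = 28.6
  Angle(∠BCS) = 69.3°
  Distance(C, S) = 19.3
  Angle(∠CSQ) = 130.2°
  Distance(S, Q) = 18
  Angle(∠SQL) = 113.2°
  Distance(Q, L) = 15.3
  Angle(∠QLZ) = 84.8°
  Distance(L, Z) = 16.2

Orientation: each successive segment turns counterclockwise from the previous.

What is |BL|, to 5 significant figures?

13.974

∠CSQ = 130.2° gives SQ at -49.500° from the x-axis; with |SQ| = 18.0, Q = (5.6798, -11.026). ∠SQL = 113.2° gives QL at 17.300° from the x-axis; with |QL| = 15.3, L = (20.288, -6.4761). Then |BL| = |L − B| = 13.974.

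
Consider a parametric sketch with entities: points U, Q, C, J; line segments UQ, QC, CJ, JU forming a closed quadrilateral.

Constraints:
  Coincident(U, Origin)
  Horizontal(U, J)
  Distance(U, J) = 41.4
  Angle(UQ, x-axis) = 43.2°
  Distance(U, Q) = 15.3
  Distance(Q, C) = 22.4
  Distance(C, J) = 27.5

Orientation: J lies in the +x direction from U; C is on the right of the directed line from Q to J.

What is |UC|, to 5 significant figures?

19.875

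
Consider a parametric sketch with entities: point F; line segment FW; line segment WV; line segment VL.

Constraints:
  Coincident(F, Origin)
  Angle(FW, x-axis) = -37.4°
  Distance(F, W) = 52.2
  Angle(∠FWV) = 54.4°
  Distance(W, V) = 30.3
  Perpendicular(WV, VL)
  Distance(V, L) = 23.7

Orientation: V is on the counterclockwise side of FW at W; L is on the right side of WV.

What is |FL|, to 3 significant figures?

66.1

∠FWV = 54.4°, so WV runs at -37.4° + (180° − 54.4°) = 88.2° from the x-axis; with |WV| = 30.3, V = W + 30.3·(cos 88.2°, sin 88.2°) = (42.4, -1.42). The perpendicularity gives VL at right angles to WV; with |VL| = 23.7 on the right of WV, L = V + 23.7·(1.00, -0.0314) = (66.1, -2.16). Then |FL| = |L − F| = 66.1.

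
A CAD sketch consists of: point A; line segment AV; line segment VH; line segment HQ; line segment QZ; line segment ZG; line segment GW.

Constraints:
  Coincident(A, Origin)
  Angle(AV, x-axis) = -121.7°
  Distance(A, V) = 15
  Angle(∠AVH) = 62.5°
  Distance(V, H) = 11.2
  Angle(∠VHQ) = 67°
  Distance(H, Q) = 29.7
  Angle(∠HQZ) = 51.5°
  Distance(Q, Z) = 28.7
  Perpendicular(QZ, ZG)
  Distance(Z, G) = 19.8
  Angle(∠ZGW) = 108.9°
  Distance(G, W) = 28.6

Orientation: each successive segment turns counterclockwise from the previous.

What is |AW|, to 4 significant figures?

17.47

A is at the origin; AV runs at -121.7° with length 15.0, so V = (-7.882, -12.76). ∠AVH = 62.5° gives VH at -4.200° from the x-axis; with |VH| = 11.2, H = (3.288, -13.58). ∠VHQ = 67.0° gives HQ at 108.8° from the x-axis; with |HQ| = 29.7, Q = (-6.283, 14.53). ∠HQZ = 51.5° gives QZ at -122.7° from the x-axis; with |QZ| = 28.7, Z = (-21.79, -9.618). QZ ⟂ ZG, so ZG runs at -32.70°; with |ZG| = 19.8, G = (-5.126, -20.32). ∠ZGW = 108.9° gives GW at 38.40° from the x-axis; with |GW| = 28.6, W = (17.29, -2.550). Then |AW| = |W − A| = 17.47.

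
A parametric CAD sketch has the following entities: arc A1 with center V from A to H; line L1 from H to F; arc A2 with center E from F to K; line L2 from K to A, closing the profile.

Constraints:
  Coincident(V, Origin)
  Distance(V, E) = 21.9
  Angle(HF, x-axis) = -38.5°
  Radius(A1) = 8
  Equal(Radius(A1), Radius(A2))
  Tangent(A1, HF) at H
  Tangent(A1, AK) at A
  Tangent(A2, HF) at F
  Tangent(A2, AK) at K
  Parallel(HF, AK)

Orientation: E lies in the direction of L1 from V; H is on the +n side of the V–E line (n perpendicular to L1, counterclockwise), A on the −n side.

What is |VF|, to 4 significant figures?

23.32

Tangency of A1 to both parallel lines with radius 8.0 puts H and A at V ± 8.0·n: H = (4.980, 6.261), A = (-4.980, -6.261). Equal radii place F and K the same way about E: F = E + 8.0·n = (22.12, -7.372), K = E − 8.0·n = (12.16, -19.89). Then |VF| = |F − V| = 23.32.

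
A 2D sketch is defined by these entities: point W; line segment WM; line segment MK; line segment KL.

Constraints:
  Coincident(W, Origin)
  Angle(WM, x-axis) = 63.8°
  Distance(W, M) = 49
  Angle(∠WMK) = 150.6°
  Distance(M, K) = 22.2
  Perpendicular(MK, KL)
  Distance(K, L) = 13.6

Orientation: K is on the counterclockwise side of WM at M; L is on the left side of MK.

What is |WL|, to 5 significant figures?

65.726

W is at the origin; WM runs at 63.8° with length 49.0, so M = 49.0·(cos 63.8°, sin 63.8°) = (21.634, 43.966). ∠WMK = 150.6°, so MK runs at 63.8° + (180° − 150.6°) = 93.200° from the x-axis; with |MK| = 22.2, K = M + 22.2·(cos 93.200°, sin 93.200°) = (20.395, 66.131). MK ⟂ KL; with |KL| = 13.6 on the left of MK, L = K + 13.6·(-0.99844, -0.055822) = (6.8158, 65.372). Then |WL| = |L − W| = 65.726.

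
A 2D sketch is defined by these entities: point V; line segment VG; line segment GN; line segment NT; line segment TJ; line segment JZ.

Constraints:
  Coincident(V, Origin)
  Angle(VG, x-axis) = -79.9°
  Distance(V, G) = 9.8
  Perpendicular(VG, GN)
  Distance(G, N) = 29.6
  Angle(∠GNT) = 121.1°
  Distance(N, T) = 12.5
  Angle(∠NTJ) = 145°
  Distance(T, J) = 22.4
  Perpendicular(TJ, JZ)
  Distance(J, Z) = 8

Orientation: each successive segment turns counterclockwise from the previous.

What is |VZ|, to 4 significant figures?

34.94

V is at the origin; VG runs at -79.9° with length 9.8, so G = (1.719, -9.648). VG is perpendicular to GN, so GN runs at 10.10°; with |GN| = 29.6, N = (30.86, -4.457). ∠GNT = 121.1° gives NT at 69.00° from the x-axis; with |NT| = 12.5, T = (35.34, 7.212). ∠NTJ = 145.0° gives TJ at 104.0° from the x-axis; with |TJ| = 22.4, J = (29.92, 28.95). The perpendicularity gives JZ at right angles to TJ, so JZ runs at -166.0°; with |JZ| = 8.0, Z = (22.16, 27.01). Then |VZ| = |Z − V| = 34.94.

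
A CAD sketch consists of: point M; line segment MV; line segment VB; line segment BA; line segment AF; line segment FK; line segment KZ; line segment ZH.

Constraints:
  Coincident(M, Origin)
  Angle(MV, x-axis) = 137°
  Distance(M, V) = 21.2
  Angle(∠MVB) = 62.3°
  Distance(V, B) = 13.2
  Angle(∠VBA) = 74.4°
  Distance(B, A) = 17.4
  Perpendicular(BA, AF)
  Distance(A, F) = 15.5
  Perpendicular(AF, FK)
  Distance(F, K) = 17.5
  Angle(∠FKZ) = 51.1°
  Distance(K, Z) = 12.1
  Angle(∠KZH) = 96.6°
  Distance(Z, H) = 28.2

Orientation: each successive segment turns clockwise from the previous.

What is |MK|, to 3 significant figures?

25.8

BA ⟂ AF, so AF runs at -176°; with |AF| = 15.5, F = (-17.4, 0.457). AF is perpendicular to FK, so FK runs at 93.7°; with |FK| = 17.5, K = (-18.5, 17.9). Then |MK| = |K − M| = 25.8.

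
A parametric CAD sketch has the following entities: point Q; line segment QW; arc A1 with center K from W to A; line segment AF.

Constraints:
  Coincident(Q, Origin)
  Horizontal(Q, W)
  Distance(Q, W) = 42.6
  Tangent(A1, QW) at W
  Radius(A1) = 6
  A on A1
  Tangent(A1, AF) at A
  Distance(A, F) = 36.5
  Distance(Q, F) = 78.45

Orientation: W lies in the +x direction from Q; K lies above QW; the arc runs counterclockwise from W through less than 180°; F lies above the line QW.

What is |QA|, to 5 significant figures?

46.485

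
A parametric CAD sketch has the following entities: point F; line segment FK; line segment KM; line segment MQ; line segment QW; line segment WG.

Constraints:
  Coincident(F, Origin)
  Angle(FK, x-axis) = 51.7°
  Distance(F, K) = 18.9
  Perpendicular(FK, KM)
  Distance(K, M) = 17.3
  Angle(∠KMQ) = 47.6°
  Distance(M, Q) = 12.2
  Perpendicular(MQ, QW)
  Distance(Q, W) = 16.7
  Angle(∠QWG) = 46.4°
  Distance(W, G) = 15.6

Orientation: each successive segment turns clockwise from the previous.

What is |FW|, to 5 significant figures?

21.401

F is at the origin; FK runs at 51.7° with length 18.9, so K = (11.714, 14.832). The perpendicularity gives KM at right angles to FK, so KM runs at -38.300°; with |KM| = 17.3, M = (25.290, 4.1101). ∠KMQ = 47.6° gives MQ at -170.70° from the x-axis; with |MQ| = 12.2, Q = (13.251, 2.1385). The perpendicularity gives QW at right angles to MQ, so QW runs at 99.300°; with |QW| = 16.7, W = (10.552, 18.619). Then |FW| = |W − F| = 21.401.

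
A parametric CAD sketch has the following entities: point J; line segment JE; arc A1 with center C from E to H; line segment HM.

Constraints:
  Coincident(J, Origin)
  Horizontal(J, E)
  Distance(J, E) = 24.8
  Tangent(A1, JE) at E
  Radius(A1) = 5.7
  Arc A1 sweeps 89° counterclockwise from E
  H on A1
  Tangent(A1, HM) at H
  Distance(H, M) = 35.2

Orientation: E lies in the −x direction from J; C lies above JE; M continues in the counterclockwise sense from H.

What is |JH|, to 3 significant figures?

19.9

Tangency of A1 to JE means the radius CE is perpendicular to JE, so C = E + (0, 5.7) = (-24.8, 5.70). On A1, E sits at bearing -90° from C; an 89° counterclockwise sweep puts H at bearing -1°, so H = C + 5.7·(cos -1°, sin -1°) = (-19.1, 5.60). Then |JH| = |H − J| = 19.9.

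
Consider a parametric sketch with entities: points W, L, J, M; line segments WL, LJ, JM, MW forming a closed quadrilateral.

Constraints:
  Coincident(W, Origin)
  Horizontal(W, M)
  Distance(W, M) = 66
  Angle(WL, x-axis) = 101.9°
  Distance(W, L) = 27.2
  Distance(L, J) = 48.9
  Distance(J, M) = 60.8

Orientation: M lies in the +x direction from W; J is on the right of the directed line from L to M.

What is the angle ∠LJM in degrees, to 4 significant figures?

87.57°

Checks: |LJ| = 48.90 ✓; |JM| = 60.80 ✓.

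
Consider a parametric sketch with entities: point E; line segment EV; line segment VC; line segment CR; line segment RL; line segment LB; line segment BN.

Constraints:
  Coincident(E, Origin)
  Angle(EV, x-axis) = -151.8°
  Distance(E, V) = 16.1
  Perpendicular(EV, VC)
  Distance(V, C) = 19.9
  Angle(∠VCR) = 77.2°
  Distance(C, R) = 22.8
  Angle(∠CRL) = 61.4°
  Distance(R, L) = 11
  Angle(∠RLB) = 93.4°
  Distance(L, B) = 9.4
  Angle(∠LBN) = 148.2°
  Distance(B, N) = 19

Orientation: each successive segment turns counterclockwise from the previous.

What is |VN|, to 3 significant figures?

30.2

∠RLB = 93.4° gives LB at -114° from the x-axis; with |LB| = 9.4, B = (-1.68, -15.0). ∠LBN = 148.2° gives BN at -82.0° from the x-axis; with |BN| = 19.0, N = (0.963, -33.8). Then |VN| = |N − V| = 30.2.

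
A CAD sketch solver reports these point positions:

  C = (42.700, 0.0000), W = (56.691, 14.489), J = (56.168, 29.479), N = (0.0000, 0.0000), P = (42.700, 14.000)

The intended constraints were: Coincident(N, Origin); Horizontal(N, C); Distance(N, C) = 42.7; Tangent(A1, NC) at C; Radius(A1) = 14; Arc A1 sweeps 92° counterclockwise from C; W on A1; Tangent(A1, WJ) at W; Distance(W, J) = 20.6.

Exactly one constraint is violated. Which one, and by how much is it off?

Distance(W, J) = 20.6 — off by 5.60.

N = (0.00, 0.00) ✓; N.y = 0.00, C.y = 0.00 ✓; |NC| = 42.70 ✓; ∠(PC, CN) = 90.00° ✓; |PC| = 14.00 ✓; bearing(P→W) − bearing(P→C) = 92.00° ✓; |PW| = 14.00 ✓; ∠(PW, WJ) = 90.00° ✓; |WJ| = 15.00 ✗.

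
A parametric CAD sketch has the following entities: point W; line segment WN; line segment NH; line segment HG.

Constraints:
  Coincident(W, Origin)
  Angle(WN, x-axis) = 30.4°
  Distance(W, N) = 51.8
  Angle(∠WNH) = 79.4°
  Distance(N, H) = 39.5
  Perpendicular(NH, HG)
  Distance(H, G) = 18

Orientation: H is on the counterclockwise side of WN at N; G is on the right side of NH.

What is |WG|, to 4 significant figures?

75.15

W is at the origin; WN runs at 30.4° with length 51.8, so N = 51.8·(cos 30.4°, sin 30.4°) = (44.68, 26.21). ∠WNH = 79.4°, so NH runs at 30.4° + (180° − 79.4°) = 131.0° from the x-axis; with |NH| = 39.5, H = N + 39.5·(cos 131.0°, sin 131.0°) = (18.76, 56.02). The perpendicularity gives HG at right angles to NH; with |HG| = 18.0 on the right of NH, G = H + 18.0·(0.7547, 0.6561) = (32.35, 67.83). Then |WG| = |G − W| = 75.15.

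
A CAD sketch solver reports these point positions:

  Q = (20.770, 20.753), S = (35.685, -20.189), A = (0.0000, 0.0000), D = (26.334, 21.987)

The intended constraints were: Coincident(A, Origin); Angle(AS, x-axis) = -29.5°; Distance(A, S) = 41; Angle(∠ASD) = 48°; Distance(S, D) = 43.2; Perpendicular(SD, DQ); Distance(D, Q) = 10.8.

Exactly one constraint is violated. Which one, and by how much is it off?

Distance(D, Q) = 10.8 — off by 5.10.

A = (0.00, 0.00) ✓; AS at -29.50° ✓; |AS| = 41.00 ✓; ∠ASD = 48.00° ✓; |SD| = 43.20 ✓; ∠(SD, DQ) = 90.00° ✓; |DQ| = 5.699 ✗.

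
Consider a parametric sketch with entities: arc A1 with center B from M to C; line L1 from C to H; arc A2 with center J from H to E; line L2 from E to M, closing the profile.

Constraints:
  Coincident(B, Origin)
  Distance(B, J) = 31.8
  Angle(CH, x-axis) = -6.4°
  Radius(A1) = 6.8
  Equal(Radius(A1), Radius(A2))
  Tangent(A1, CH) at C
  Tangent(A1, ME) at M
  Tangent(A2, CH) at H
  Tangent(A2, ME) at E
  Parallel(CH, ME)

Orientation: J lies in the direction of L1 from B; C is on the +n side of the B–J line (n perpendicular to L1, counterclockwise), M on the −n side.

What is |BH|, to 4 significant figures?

32.52

Tangency of A1 to both parallel lines with radius 6.8 puts C and M at B ± 6.8·n: C = (0.7580, 6.758), M = (-0.7580, -6.758). Equal radii place H and E the same way about J: H = J + 6.8·n = (32.36, 3.213), E = J − 6.8·n = (30.84, -10.30). Then |BH| = |H − B| = 32.52.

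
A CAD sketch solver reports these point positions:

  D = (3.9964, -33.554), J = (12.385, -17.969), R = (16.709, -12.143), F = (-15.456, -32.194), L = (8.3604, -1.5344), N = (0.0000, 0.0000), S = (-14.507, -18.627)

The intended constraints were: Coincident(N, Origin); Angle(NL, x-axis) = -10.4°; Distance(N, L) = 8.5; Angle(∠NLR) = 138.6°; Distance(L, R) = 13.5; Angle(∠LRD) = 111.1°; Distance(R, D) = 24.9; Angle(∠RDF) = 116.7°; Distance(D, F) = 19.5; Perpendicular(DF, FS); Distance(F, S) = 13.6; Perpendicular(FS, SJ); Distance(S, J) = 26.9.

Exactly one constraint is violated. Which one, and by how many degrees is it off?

Perpendicular(FS, SJ) — off by 5.40°.

N = (0.00, 0.00) ✓; NL at -10.40° ✓; |NL| = 8.500 ✓; ∠NLR = 138.6° ✓; |LR| = 13.50 ✓; ∠LRD = 111.1° ✓; |RD| = 24.90 ✓; ∠RDF = 116.7° ✓; |DF| = 19.50 ✓; ∠(DF, FS) = 90.00° ✓; |FS| = 13.60 ✓; ∠(FS, SJ) = 84.60° ✗; |SJ| = 26.90 ✓.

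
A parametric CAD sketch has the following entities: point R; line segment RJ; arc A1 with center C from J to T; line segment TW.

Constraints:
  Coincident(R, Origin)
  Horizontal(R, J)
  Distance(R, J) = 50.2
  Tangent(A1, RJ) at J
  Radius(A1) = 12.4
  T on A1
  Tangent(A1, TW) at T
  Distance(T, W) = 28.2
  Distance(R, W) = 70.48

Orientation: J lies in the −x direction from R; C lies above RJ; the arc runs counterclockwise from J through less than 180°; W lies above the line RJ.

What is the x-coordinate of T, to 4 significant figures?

-40.02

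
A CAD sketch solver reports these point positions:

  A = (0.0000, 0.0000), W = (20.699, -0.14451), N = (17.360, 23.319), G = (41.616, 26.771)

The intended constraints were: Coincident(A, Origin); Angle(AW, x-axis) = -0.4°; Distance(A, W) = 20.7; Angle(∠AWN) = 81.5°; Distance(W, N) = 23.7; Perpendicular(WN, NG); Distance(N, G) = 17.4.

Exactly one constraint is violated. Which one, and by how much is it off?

Distance(N, G) = 17.4 — off by 7.10.

A = (0.00, 0.00) ✓; AW at -0.4000° ✓; |AW| = 20.70 ✓; ∠AWN = 81.50° ✓; |WN| = 23.70 ✓; ∠(WN, NG) = 90.00° ✓; |NG| = 24.50 ✗.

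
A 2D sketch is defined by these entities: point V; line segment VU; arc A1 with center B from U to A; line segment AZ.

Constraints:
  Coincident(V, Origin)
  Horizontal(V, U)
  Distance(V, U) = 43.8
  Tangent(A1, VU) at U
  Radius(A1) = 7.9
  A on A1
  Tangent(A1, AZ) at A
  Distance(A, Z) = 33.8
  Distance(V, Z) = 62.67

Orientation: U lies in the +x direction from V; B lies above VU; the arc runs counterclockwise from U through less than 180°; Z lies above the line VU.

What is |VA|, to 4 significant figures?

52.41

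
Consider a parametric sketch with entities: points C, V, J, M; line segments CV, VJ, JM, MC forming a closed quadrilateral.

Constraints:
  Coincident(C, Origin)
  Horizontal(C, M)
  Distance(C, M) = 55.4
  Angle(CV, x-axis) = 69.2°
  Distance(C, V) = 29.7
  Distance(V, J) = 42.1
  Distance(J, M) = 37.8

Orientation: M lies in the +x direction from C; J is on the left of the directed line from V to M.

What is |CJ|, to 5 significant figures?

63.749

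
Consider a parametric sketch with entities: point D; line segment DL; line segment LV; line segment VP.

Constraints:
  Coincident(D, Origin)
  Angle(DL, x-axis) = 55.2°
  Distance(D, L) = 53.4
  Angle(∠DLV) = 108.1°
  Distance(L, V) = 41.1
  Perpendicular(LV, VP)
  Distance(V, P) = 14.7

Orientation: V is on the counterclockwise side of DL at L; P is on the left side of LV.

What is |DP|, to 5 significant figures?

68.032

∠DLV = 108.1°, so LV runs at 55.2° + (180° − 108.1°) = 127.10° from the x-axis; with |LV| = 41.1, V = L + 41.1·(cos 127.10°, sin 127.10°) = (5.6843, 76.630). LV ⟂ VP; with |VP| = 14.7 on the left of LV, P = V + 14.7·(-0.79758, -0.60321) = (-6.0402, 67.763). Then |DP| = |P − D| = 68.032.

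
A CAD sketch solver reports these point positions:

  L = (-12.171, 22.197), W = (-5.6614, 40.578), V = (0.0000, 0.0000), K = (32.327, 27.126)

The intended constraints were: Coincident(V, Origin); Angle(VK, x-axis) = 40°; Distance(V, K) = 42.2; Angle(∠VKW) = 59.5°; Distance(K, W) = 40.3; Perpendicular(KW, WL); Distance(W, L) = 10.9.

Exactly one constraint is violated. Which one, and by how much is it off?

Distance(W, L) = 10.9 — off by 8.60.

V = (0.00, 0.00) ✓; VK at 40.00° ✓; |VK| = 42.20 ✓; ∠VKW = 59.50° ✓; |KW| = 40.30 ✓; ∠(KW, WL) = 90.00° ✓; |WL| = 19.50 ✗.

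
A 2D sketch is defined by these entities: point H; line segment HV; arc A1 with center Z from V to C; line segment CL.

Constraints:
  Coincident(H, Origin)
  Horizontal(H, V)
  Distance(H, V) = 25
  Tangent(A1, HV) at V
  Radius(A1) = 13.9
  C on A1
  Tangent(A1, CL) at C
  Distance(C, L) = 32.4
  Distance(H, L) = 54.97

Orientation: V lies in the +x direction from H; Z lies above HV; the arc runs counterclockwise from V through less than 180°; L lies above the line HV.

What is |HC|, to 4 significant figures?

42.47

Checks: H = (0.00, 0.00) ✓; |ZC| = 13.90 ✓; ∠(ZC, CL) = 90.00° ✓; |CL| = 32.40 ✓; |HL| = 54.97 ✓.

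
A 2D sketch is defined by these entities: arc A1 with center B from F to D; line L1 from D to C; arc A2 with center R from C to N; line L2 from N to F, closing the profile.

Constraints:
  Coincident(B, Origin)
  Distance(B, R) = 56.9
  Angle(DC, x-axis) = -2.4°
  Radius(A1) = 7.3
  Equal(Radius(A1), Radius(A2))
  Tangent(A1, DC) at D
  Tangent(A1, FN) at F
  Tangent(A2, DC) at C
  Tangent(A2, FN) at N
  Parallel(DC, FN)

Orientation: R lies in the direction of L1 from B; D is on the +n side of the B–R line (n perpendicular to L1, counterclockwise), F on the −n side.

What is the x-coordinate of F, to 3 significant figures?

-0.306

B is at the origin and R lies 56.9 along u from B, so R = 56.9·u = (56.9, -2.38). Tangency of A1 to both parallel lines with radius 7.3 puts D and F at B ± 7.3·n: D = (0.306, 7.29), F = (-0.306, -7.29). So F.x = -0.306.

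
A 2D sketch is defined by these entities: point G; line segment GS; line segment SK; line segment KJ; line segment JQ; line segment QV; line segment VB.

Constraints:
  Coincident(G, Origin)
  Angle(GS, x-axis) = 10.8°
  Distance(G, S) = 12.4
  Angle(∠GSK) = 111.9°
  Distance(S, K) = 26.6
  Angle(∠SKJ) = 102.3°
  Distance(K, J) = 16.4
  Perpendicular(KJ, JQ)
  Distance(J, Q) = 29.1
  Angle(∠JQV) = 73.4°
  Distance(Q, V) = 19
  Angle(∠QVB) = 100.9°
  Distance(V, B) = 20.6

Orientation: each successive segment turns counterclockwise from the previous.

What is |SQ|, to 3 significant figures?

22.3

∠SKJ = 102.3° gives KJ at 157° from the x-axis; with |KJ| = 16.4, J = (2.25, 34.9). KJ is perpendicular to JQ, so JQ runs at -113°; with |JQ| = 29.1, Q = (-9.31, 8.23). Then |SQ| = |Q − S| = 22.3.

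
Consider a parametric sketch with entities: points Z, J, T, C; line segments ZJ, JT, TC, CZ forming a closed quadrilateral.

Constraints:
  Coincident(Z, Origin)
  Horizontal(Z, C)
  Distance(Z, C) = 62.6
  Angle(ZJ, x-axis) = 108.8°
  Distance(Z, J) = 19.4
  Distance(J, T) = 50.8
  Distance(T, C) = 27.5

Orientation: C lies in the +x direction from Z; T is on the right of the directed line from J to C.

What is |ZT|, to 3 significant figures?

37.7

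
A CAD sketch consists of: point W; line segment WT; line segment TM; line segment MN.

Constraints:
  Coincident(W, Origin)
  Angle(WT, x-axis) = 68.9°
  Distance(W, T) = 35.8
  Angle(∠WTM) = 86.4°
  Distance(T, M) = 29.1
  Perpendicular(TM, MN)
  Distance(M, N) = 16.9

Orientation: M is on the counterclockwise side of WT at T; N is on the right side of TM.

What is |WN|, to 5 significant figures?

59.084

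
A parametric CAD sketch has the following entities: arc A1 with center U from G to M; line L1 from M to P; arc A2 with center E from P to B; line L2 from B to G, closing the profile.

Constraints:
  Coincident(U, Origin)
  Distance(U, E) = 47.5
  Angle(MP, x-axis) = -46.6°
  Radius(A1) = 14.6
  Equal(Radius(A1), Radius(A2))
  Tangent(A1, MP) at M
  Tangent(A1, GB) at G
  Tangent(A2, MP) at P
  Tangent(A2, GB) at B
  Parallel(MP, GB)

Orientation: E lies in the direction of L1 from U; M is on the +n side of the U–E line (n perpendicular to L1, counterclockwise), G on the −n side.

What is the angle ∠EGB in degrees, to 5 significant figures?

17.086°

The slot axis is L1's direction at -46.6°, so u = (cos -46.6°, sin -46.6°) = (0.68709, -0.72657) and n = (−sin -46.6°, cos -46.6°) = (0.72657, 0.68709). U is at the origin and E lies 47.5 along u from U, so E = 47.5·u = (32.637, -34.512). Tangency of A1 to both parallel lines with radius 14.6 puts M and G at U ± 14.6·n: M = (10.608, 10.031), G = (-10.608, -10.031). Equal radii place P and B the same way about E: P = E + 14.6·n = (43.245, -24.481), B = E − 14.6·n = (22.029, -44.544). Then cos ∠EGB = GE·GB / (|GE||GB|), giving 17.086°.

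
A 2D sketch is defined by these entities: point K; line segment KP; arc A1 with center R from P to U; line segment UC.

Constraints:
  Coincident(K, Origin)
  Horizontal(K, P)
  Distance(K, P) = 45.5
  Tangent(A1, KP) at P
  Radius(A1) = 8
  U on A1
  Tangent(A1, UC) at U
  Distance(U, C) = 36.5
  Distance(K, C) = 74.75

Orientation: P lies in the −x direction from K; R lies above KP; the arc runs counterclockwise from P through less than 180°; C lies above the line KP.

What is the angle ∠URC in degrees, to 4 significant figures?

77.64°

Checks: K = (0.00, 0.00) ✓; |RU| = 8.000 ✓; ∠(RU, UC) = 90.00° ✓; |UC| = 36.50 ✓; |KC| = 74.75 ✓.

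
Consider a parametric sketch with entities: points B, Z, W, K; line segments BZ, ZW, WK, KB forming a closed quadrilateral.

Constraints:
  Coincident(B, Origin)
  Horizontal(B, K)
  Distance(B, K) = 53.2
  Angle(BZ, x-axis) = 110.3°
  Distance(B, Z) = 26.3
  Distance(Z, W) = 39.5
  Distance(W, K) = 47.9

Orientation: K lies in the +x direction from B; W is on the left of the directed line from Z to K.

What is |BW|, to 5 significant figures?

48.545

B is at the origin; B and K share the same y with |BK| = 53.2 and K in +x, so K = (53.2, 0). BZ runs at 110.3° with |BZ| = 26.3, so Z = (-9.1244, 24.666). W is determined by |ZW| = 39.5 and |WK| = 47.9 together: it lies at the intersection of circle(Z, 39.5) and circle(K, 47.9). With |ZK| = 67.028, the foot of the radical line on ZK is 28.038 from Z and the perpendicular offset is √(39.5² − 28.038²) = 27.823. Taking the left-of-ZK solution: W = (27.185, 40.220).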